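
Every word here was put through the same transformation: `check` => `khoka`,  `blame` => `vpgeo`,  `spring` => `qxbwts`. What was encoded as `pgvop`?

Treating letters as 0–25, the rule is x ↦ 15x + 6 (mod 26).
Undoing it on pgvop: p(15)→7·(15−6)≡11=l; g(6)→7·(6−6)≡0=a; v(21)→7·(21−6)≡1=b; o(14)→7·(14−6)≡4=e; p(15)→7·(15−6)≡11=l (all mod 26).

label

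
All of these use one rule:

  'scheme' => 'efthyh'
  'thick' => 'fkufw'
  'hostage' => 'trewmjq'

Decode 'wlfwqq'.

Shifts by position in scheme: pos 0: s→e (+12), pos 1: c→f (+3), pos 2: h→t (+12), pos 3: e→h (+3) — repeating every 2. It's a Vigenère-style cipher with numeric key [12,3]: position i shifts by key[i mod 2].
Decoding wlfwqq: w−12=k, l−3=i, f−12=t, w−3=t, q−12=e, q−3=n.

kitten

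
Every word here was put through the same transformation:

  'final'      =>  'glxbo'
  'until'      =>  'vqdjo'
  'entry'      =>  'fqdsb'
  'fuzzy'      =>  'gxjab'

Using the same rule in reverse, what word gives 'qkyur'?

photo

Shifts by position in final: pos 0: f→g (+1), pos 1: i→l (+3), pos 2: n→x (+10), pos 3: a→b (+1), pos 4: l→o (+3) — repeating every 3. A repeating key of period 3 is used — shifts +1, +3, +10 over and over.
Undoing it on qkyur: q−1=p, k−3=h, y−10=o, u−1=t, r−3=o.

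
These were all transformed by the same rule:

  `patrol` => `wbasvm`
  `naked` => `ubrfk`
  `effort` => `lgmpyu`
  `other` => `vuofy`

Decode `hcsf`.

able

Shifts by position in patrol: pos 0: p→w (+7), pos 1: a→b (+1), pos 2: t→a (+7), pos 3: r→s (+1) — repeating every 2. A repeating key of period 2 is used — shifts +7, +1 over and over.
Undoing it on hcsf: h−7=a, c−1=b, s−7=l, f−1=e.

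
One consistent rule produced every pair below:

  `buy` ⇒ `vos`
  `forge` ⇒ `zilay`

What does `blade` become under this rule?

vfuxy

Compare letters: b→v is +20, u→o is +20, y→s is +20 — a constant shift. This is a Caesar cipher with shift 20.
On blade: b+20=v, l+20=f, a+20=u, d+20=x, e+20=y.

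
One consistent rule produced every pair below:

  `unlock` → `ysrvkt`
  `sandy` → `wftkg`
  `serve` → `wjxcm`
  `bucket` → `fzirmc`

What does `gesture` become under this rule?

In unlock: u→y is +4, n→s is +5, l→r is +6, o→v is +7 — the shift increases by 1 each position. Each letter shifts forward by (position + 4), i.e. 4, 5, 6, … — the shift grows by one for each successive letter.
On gesture: g+4=k, e+5=j, s+6=y, t+7=a, u+8=c, r+9=a, e+10=o.

kjyacao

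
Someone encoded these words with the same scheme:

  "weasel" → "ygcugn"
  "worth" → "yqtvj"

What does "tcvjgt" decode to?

Compare letters: w→y is +2, e→g is +2, a→c is +2 — a constant shift. It's a constant shift of +2 (ROT2).
Decoding tcvjgt: t−2=r, c−2=a, v−2=t, j−2=h, g−2=e, t−2=r.

rather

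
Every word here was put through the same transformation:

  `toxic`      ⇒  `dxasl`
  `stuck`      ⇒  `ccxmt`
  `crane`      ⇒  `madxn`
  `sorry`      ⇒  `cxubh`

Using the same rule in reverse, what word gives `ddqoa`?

It's a Vigenère-style cipher with numeric key [10,9,3]: position i shifts by key[i mod 3].
Reversing it on ddqoa: d−10=t, d−9=u, q−3=n, o−10=e, a−9=r.

tuner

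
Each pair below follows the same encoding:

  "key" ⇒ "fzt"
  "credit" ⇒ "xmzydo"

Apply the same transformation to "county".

xjpiot

Compare letters: k→f is +21, e→z is +21, y→t is +21 — a constant shift. Each letter is shifted forward by 21 in the alphabet (a Caesar shift of +21).
Applying it to county: c+21=x, o+21=j, u+21=p, n+21=i, t+21=o, y+21=t.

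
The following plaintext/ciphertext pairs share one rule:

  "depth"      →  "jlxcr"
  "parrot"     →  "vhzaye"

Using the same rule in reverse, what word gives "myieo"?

grave

In depth: d→j is +6, e→l is +7, p→x is +8, t→c is +9 — the shift increases by 1 each position. Each letter shifts forward by (position + 6), i.e. 6, 7, 8, … — the shift grows by one for each successive letter.
Decoding myieo: m−6=g, y−7=r, i−8=a, e−9=v, o−10=e.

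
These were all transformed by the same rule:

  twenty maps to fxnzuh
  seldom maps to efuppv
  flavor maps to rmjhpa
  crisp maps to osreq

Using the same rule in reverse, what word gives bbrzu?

paint

A repeating key of period 3 is used — shifts +12, +1, +9 over and over.
Reversing it on bbrzu: b−12=p, b−1=a, r−9=i, z−12=n, u−1=t.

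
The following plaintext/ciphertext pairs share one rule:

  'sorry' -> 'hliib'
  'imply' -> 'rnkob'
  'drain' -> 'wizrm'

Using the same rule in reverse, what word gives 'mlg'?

not

Each letter is replaced by its mirror in the alphabet: a↔z, b↔y, c↔x, and so on (the Atbash cipher).
Decoding mlg: m↔n, l↔o, g↔t.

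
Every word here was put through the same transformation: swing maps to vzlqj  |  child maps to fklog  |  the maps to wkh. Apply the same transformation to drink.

Compare letters: s→v is +3, w→z is +3, i→l is +3 — a constant shift. Each letter is shifted forward by 3 in the alphabet (a Caesar shift of +3).
On drink: d+3=g, r+3=u, i+3=l, n+3=q, k+3=n.

gulqn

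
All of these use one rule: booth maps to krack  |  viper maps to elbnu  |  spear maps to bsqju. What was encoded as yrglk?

Shifts by position in booth: pos 0: b→k (+9), pos 1: o→r (+3), pos 2: o→a (+12), pos 3: t→c (+9), pos 4: h→k (+3) — repeating every 3. It's a Vigenère-style cipher with numeric key [9,3,12]: position i shifts by key[i mod 3].
Reversing it on yrglk: y−9=p, r−3=o, g−12=u, l−9=c, k−3=h.

pouch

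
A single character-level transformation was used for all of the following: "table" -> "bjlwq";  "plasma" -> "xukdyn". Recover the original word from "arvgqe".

silver

The shift increases by 1 at each position, starting from +8: 8, 9, 10, ….
Undoing it on arvgqe: a−8=s, r−9=i, v−10=l, g−11=v, q−12=e, e−13=r.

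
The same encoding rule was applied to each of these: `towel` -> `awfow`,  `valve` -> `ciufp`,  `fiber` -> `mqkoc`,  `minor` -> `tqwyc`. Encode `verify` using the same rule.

In towel: t→a is +7, o→w is +8, w→f is +9, e→o is +10 — the shift increases by 1 each position. Each letter shifts forward by (position + 7), i.e. 7, 8, 9, … — the shift grows by one for each successive letter.
For verify: v+7=c, e+8=m, r+9=a, i+10=s, f+11=q, y+12=k.

cmasqk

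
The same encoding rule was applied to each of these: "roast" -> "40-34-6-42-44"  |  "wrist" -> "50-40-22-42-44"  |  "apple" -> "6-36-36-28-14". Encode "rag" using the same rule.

r(#18)→40 and o(#15)→34: differences scale by 2, so n = 2·pos + 4. Each letter becomes 2×(its alphabet position, a=1..z=26) + 4.
Applying it to rag: r=18→40, a=1→6, g=7→18.

40-6-18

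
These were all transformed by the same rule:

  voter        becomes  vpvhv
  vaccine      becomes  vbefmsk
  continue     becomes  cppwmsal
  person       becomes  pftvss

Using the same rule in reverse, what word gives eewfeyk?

educate

In voter: v→v is +0, o→p is +1, t→v is +2, e→h is +3 — the shift increases by 1 each position. Each letter shifts forward by its position index (0, 1, 2, …) — the shift grows by one for each successive letter.
Reversing it on eewfeyk: e−0=e, e−1=d, w−2=u, f−3=c, e−4=a, y−5=t, k−6=e.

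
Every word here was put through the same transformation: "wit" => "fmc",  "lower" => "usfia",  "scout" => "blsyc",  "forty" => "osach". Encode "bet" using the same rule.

The shift depends on letter class: consonant w→f is +9, but vowel i→m is +4. The rule splits by letter class: vowels +4, consonants +9.
For bet: b(cons)+9=k, e(vowel)+4=i, t(cons)+9=c.

kic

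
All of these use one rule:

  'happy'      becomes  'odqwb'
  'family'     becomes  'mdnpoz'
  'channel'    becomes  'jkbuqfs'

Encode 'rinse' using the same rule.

Shifts by position in happy: pos 0: h→o (+7), pos 1: a→d (+3), pos 2: p→q (+1), pos 3: p→w (+7), pos 4: y→b (+3) — repeating every 3. A repeating key of period 3 is used — shifts +7, +3, +1 over and over.
Applying it to rinse: r+7=y, i+3=l, n+1=o, s+7=z, e+3=h.

ylozh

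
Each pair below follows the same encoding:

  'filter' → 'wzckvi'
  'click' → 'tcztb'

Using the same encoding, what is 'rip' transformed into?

Compare letters: f→w is +17, i→z is +17, l→c is +17 — a constant shift. This is a Caesar cipher with shift 17.
For rip: r+17=i, i+17=z, p+17=g.

izg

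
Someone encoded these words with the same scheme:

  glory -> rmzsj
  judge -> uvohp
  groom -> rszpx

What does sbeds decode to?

The shifts repeat in a cycle of length 2: positions 0,1,… shift by +11, +1, then the pattern repeats.
Reversing it on sbeds: s−11=h, b−1=a, e−11=t, d−1=c, s−11=h.

hatch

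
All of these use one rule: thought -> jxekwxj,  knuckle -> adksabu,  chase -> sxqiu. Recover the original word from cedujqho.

monetary

Compare letters: t→j is +16, h→x is +16, o→e is +16 — a constant shift. Each letter is shifted forward by 16 in the alphabet (a Caesar shift of +16).
Decoding cedujqho: c−16=m, e−16=o, d−16=n, u−16=e, j−16=t, q−16=a, h−16=r, o−16=y.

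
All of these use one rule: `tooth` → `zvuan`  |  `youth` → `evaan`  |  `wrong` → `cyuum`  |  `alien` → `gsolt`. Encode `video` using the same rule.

bpjlu

Shifts by position in tooth: pos 0: t→z (+6), pos 1: o→v (+7), pos 2: o→u (+6), pos 3: t→a (+7) — repeating every 2. A repeating key of period 2 is used — shifts +6, +7 over and over.
Applying it to video: v+6=b, i+7=p, d+6=j, e+7=l, o+6=u.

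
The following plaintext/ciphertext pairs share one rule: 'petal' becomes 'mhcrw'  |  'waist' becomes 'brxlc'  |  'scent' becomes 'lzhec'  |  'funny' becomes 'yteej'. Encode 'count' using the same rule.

zvtec

p(15)→m(12) and e(4)→h(7) fit y≡17x+17 (mod 26); the inverse of 17 mod 26 is 23. This is an affine cipher: with a=0,…,z=25, each position x becomes (17x+17) mod 26.
On count: c(2)→17·2+17≡25=z; o(14)→17·14+17≡21=v; u(20)→17·20+17≡19=t; n(13)→17·13+17≡4=e; t(19)→17·19+17≡2=c (all mod 26).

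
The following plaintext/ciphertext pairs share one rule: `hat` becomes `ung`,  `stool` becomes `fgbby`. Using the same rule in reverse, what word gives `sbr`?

Compare letters: h→u is +13, a→n is +13, t→g is +13 — a constant shift. It's a constant shift of +13 (ROT13).
Decoding sbr: s−13=f, b−13=o, r−13=e.

foe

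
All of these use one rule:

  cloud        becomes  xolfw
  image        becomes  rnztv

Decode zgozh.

Each letter is replaced by its mirror in the alphabet: a↔z, b↔y, c↔x, and so on (the Atbash cipher).
Reversing it on zgozh: z↔a, g↔t, o↔l, z↔a, h↔s.

atlas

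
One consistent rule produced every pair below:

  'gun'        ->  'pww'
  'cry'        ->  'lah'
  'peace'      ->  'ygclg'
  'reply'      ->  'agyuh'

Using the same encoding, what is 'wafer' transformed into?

The shift depends on letter class: consonant g→p is +9, but vowel u→w is +2. Vowels shift forward by 2 and consonants shift forward by 9.
On wafer: w(cons)+9=f, a(vowel)+2=c, f(cons)+9=o, e(vowel)+2=g, r(cons)+9=a.

fcoga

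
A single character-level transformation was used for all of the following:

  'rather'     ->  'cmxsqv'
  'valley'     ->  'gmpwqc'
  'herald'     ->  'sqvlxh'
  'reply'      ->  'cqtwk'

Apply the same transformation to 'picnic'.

augyug

Shifts by position in rather: pos 0: r→c (+11), pos 1: a→m (+12), pos 2: t→x (+4), pos 3: h→s (+11), pos 4: e→q (+12), pos 5: r→v (+4) — repeating every 3. It's a Vigenère-style cipher with numeric key [11,12,4]: position i shifts by key[i mod 3].
On picnic: p+11=a, i+12=u, c+4=g, n+11=y, i+12=u, c+4=g.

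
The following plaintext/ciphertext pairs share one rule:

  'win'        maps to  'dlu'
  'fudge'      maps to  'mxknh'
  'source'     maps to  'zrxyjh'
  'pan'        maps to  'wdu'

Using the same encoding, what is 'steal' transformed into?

The shift depends on letter class: consonant w→d is +7, but vowel i→l is +3. Vowels shift forward by 3 and consonants shift forward by 7.
On steal: s(cons)+7=z, t(cons)+7=a, e(vowel)+3=h, a(vowel)+3=d, l(cons)+7=s.

zahds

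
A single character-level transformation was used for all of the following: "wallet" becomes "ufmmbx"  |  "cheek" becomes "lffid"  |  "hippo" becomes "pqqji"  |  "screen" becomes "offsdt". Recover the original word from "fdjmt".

slice

The output letters match the input read backwards, each shifted +1: wallet reversed is tellaw. Read the word backwards and shift each letter +1.
Decoding fdjmt: shift back: f−1=e, d−1=c, j−1=i, m−1=l, t−1=s → ecils; then reverse → slice.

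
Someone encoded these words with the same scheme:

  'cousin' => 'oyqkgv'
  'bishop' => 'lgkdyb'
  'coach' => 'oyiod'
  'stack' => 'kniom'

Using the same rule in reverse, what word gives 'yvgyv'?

onion

This is an affine cipher: with a=0,…,z=25, each position x becomes (3x+8) mod 26.
Reversing it on yvgyv: y(24)→9·(24−8)≡14=o; v(21)→9·(21−8)≡13=n; g(6)→9·(6−8)≡8=i; y(24)→9·(24−8)≡14=o; v(21)→9·(21−8)≡13=n (all mod 26).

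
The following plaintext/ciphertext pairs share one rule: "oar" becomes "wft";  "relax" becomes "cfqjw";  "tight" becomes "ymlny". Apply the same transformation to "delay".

dfqji

Two steps: reverse the string, then apply a Caesar shift of +5.
For delay: reverse → yaled; then shift: y+5=d, a+5=f, l+5=q, e+5=j, d+5=i.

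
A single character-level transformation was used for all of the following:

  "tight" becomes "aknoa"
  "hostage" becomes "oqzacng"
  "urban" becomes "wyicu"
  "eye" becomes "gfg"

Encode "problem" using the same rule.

The shift depends on letter class: consonant t→a is +7, but vowel i→k is +2. Vowels shift forward by 2 and consonants shift forward by 7.
On problem: p(cons)+7=w, r(cons)+7=y, o(vowel)+2=q, b(cons)+7=i, l(cons)+7=s, e(vowel)+2=g, m(cons)+7=t.

wyqisgt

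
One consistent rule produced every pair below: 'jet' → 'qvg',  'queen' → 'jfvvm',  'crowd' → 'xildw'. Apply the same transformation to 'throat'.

Each pair mirrors across the alphabet (j↔q, e↔v, t↔g): positions sum to 25. This is the alphabet-reversal cipher (Atbash): a becomes z, b becomes y, etc.
On throat: t↔g, h↔s, r↔i, o↔l, a↔z, t↔g.

gsilzg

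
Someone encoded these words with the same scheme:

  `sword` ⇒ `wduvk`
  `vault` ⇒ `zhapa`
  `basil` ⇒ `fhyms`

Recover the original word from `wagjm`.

Shifts by position in sword: pos 0: s→w (+4), pos 1: w→d (+7), pos 2: o→u (+6), pos 3: r→v (+4), pos 4: d→k (+7) — repeating every 3. The shifts repeat in a cycle of length 3: positions 0,1,… shift by +4, +7, +6, then the pattern repeats.
Decoding wagjm: w−4=s, a−7=t, g−6=a, j−4=f, m−7=f.

staff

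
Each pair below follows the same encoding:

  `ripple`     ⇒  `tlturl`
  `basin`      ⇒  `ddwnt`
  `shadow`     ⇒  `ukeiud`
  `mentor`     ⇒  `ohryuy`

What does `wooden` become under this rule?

In ripple: r→t is +2, i→l is +3, p→t is +4, p→u is +5 — the shift increases by 1 each position. Each letter shifts forward by (position + 2), i.e. 2, 3, 4, … — the shift grows by one for each successive letter.
Applying it to wooden: w+2=y, o+3=r, o+4=s, d+5=i, e+6=k, n+7=u.

yrsiku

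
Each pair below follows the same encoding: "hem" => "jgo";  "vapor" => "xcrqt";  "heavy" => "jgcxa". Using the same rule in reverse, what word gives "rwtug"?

Compare letters: h→j is +2, e→g is +2, m→o is +2 — a constant shift. It's a constant shift of +2 (ROT2).
Reversing it on rwtug: r−2=p, w−2=u, t−2=r, u−2=s, g−2=e.

purse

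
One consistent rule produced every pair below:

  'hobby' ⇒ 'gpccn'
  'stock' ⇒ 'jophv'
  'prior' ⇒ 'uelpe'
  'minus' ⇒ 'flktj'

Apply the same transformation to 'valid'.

yxalm

h(7)→g(6) and o(14)→p(15) fit y≡5x+23 (mod 26); the inverse of 5 mod 26 is 21. Treating letters as 0–25, the rule is x ↦ 5x + 23 (mod 26).
On valid: v(21)→5·21+23≡24=y; a(0)→5·0+23≡23=x; l(11)→5·11+23≡0=a; i(8)→5·8+23≡11=l; d(3)→5·3+23≡12=m (all mod 26).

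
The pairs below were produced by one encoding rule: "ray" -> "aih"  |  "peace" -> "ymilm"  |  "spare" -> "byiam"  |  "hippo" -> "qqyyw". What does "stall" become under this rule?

bciuu

The shift depends on letter class: consonant r→a is +9, but vowel a→i is +8. The rule splits by letter class: vowels +8, consonants +9.
Applying it to stall: s(cons)+9=b, t(cons)+9=c, a(vowel)+8=i, l(cons)+9=u, l(cons)+9=u.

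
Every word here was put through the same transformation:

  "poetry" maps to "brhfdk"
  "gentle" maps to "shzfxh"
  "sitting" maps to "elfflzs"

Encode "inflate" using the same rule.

lzrxdfh

The shift depends on letter class: consonant p→b is +12, but vowel o→r is +3. Vowels shift forward by 3 and consonants shift forward by 12.
For inflate: i(vowel)+3=l, n(cons)+12=z, f(cons)+12=r, l(cons)+12=x, a(vowel)+3=d, t(cons)+12=f, e(vowel)+3=h.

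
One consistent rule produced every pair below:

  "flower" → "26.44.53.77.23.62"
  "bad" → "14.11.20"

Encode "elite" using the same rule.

23.44.35.68.23

f(#6)→26 and l(#12)→44: differences scale by 3, so n = 3·pos + 8. The formula is n = 3×(alphabet index, a=1) + 8.
For elite: e=5→23, l=12→44, i=9→35, t=20→68, e=5→23.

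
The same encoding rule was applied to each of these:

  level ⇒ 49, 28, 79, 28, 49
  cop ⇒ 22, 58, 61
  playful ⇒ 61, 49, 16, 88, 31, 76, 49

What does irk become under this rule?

40, 67, 46

l(#12)→49 and e(#5)→28: differences scale by 3, so n = 3·pos + 13. Each letter becomes 3×(its alphabet position, a=1..z=26) + 13.
On irk: i=9→40, r=18→67, k=11→46.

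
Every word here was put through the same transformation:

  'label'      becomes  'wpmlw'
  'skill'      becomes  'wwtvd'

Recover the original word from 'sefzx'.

The word is reversed, then every letter is shifted forward by 11.
Decoding sefzx: shift back: s−11=h, e−11=t, f−11=u, z−11=o, x−11=m → htuom; then reverse → mouth.

mouth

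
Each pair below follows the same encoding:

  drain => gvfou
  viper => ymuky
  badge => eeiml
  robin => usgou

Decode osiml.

lodge

The shift increases by 1 at each position, starting from +3: 3, 4, 5, ….
Undoing it on osiml: o−3=l, s−4=o, i−5=d, m−6=g, l−7=e.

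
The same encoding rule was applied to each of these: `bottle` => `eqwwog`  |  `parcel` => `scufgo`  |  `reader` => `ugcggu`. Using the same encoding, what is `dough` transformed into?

Vowels shift forward by 2 and consonants shift forward by 3.
Applying it to dough: d(cons)+3=g, o(vowel)+2=q, u(vowel)+2=w, g(cons)+3=j, h(cons)+3=k.

gqwjk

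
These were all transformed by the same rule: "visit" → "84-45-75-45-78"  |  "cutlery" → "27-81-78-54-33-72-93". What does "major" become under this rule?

57-21-48-63-72

v(#22)→84 and i(#9)→45: differences scale by 3, so n = 3·pos + 18. With a=1..z=26, the number is 3·pos + 18.
For major: m=13→57, a=1→21, j=10→48, o=15→63, r=18→72.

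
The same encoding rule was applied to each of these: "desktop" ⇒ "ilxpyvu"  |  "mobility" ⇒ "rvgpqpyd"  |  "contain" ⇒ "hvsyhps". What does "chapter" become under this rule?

hmhuylw

The shift depends on letter class: consonant d→i is +5, but vowel e→l is +7. Two shifts are in play — +7 for a/e/i/o/u, +5 for every other letter.
On chapter: c(cons)+5=h, h(cons)+5=m, a(vowel)+7=h, p(cons)+5=u, t(cons)+5=y, e(vowel)+7=l, r(cons)+5=w.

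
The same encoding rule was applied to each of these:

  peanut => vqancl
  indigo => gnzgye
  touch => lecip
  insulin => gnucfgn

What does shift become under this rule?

upghl

p(15)→v(21) and e(4)→q(16) fit y≡17x+0 (mod 26); the inverse of 17 mod 26 is 23. Treating letters as 0–25, the rule is x ↦ 17x + 0 (mod 26).
On shift: s(18)→17·18+0≡20=u; h(7)→17·7+0≡15=p; i(8)→17·8+0≡6=g; f(5)→17·5+0≡7=h; t(19)→17·19+0≡11=l (all mod 26).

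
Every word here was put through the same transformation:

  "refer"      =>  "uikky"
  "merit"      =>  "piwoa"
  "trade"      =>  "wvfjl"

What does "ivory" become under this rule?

The shift increases by 1 at each position, starting from +3: 3, 4, 5, ….
Applying it to ivory: i+3=l, v+4=z, o+5=t, r+6=x, y+7=f.

lztxf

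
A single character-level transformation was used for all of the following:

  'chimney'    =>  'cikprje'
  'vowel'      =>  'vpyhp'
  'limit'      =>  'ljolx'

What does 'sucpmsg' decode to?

Letter i (0-indexed) is shifted by i+0, so successive shifts are 0, 1, 2, ….
Decoding sucpmsg: s−0=s, u−1=t, c−2=a, p−3=m, m−4=i, s−5=n, g−6=a.

stamina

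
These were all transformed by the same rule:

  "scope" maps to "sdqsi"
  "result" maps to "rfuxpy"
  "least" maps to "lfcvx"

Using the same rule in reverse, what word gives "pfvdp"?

petal

In scope: s→s is +0, c→d is +1, o→q is +2, p→s is +3 — the shift increases by 1 each position. Letter i (0-indexed) is shifted by i+0, so successive shifts are 0, 1, 2, ….
Reversing it on pfvdp: p−0=p, f−1=e, v−2=t, d−3=a, p−4=l.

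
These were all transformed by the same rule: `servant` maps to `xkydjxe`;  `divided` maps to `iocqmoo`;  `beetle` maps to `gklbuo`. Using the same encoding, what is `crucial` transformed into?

The shift increases by 1 at each position, starting from +5: 5, 6, 7, ….
Applying it to crucial: c+5=h, r+6=x, u+7=b, c+8=k, i+9=r, a+10=k, l+11=w.

hxbkrkw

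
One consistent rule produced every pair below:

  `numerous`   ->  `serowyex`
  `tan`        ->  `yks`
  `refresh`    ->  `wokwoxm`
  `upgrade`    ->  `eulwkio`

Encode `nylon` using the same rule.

sdqys

The shift depends on letter class: consonant n→s is +5, but vowel u→e is +10. The rule splits by letter class: vowels +10, consonants +5.
On nylon: n(cons)+5=s, y(cons)+5=d, l(cons)+5=q, o(vowel)+10=y, n(cons)+5=s.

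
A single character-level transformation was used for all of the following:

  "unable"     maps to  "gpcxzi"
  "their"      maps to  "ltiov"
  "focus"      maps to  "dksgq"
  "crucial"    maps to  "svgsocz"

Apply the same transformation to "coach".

u(20)→g(6) and n(13)→p(15) fit y≡21x+2 (mod 26); the inverse of 21 mod 26 is 5. Each letter's alphabet position (a=0..z=25) is mapped through 21·x+2 mod 26 — an affine cipher.
On coach: c(2)→21·2+2≡18=s; o(14)→21·14+2≡10=k; a(0)→21·0+2≡2=c; c(2)→21·2+2≡18=s; h(7)→21·7+2≡19=t (all mod 26).

skcst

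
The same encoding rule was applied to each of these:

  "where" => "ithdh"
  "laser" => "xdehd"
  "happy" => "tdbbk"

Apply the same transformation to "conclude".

The shift depends on letter class: consonant w→i is +12, but vowel e→h is +3. Two shifts are in play — +3 for a/e/i/o/u, +12 for every other letter.
Applying it to conclude: c(cons)+12=o, o(vowel)+3=r, n(cons)+12=z, c(cons)+12=o, l(cons)+12=x, u(vowel)+3=x, d(cons)+12=p, e(vowel)+3=h.

orzoxxph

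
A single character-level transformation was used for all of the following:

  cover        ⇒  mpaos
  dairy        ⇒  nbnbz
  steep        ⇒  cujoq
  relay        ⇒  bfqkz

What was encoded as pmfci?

Shifts by position in cover: pos 0: c→m (+10), pos 1: o→p (+1), pos 2: v→a (+5), pos 3: e→o (+10), pos 4: r→s (+1) — repeating every 3. A repeating key of period 3 is used — shifts +10, +1, +5 over and over.
Undoing it on pmfci: p−10=f, m−1=l, f−5=a, c−10=s, i−1=h.

flash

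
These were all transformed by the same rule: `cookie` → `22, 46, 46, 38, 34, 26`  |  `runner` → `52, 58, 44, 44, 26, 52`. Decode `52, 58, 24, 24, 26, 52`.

The formula is n = 2×(alphabet index, a=1) + 16.
Undoing it on 52, 58, 24, 24, 26, 52: 52→(52−16)÷2=18=r, 58→(58−16)÷2=21=u, 24→(24−16)÷2=4=d, 24→(24−16)÷2=4=d, 26→(26−16)÷2=5=e, 52→(52−16)÷2=18=r.

rudder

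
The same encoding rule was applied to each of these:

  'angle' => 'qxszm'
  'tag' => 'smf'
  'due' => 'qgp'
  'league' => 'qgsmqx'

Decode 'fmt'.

hat

The output letters match the input read backwards, each shifted +12: angle reversed is elgna. Two steps: reverse the string, then apply a Caesar shift of +12.
Undoing it on fmt: shift back: f−12=t, m−12=a, t−12=h → tah; then reverse → hat.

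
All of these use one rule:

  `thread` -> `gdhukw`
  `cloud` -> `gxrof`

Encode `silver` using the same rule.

The word is reversed, then every letter is shifted forward by 3.
Applying it to silver: reverse → revlis; then shift: r+3=u, e+3=h, v+3=y, l+3=o, i+3=l, s+3=v.

uhyolv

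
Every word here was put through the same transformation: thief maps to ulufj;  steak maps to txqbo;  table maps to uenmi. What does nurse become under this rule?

oydti

Shifts by position in thief: pos 0: t→u (+1), pos 1: h→l (+4), pos 2: i→u (+12), pos 3: e→f (+1), pos 4: f→j (+4) — repeating every 3. The shifts repeat in a cycle of length 3: positions 0,1,… shift by +1, +4, +12, then the pattern repeats.
On nurse: n+1=o, u+4=y, r+12=d, s+1=t, e+4=i.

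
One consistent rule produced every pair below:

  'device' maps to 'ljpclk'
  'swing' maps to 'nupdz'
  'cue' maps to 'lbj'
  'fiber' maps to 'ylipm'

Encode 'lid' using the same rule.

kps

The output letters match the input read backwards, each shifted +7: device reversed is ecived. Read the word backwards and shift each letter +7.
Applying it to lid: reverse → dil; then shift: d+7=k, i+7=p, l+7=s.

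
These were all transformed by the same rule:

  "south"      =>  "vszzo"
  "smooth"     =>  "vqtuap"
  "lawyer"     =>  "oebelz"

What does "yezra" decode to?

vault

In south: s→v is +3, o→s is +4, u→z is +5, t→z is +6 — the shift increases by 1 each position. Letter i (0-indexed) is shifted by i+3, so successive shifts are 3, 4, 5, ….
Undoing it on yezra: y−3=v, e−4=a, z−5=u, r−6=l, a−7=t.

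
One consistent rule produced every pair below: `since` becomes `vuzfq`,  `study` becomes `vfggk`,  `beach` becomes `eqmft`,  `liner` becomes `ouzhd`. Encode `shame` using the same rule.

A repeating key of period 3 is used — shifts +3, +12, +12 over and over.
On shame: s+3=v, h+12=t, a+12=m, m+3=p, e+12=q.

vtmpq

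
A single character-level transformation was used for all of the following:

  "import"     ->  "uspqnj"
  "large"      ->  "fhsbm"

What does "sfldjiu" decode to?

thicker

The output letters match the input read backwards, each shifted +1: import reversed is tropmi. Read the word backwards and shift each letter +1.
Undoing it on sfldjiu: shift back: s−1=r, f−1=e, l−1=k, d−1=c, j−1=i, i−1=h, u−1=t → rekciht; then reverse → thicker.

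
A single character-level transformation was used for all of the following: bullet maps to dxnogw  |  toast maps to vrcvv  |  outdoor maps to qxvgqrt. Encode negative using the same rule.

Shifts by position in bullet: pos 0: b→d (+2), pos 1: u→x (+3), pos 2: l→n (+2), pos 3: l→o (+3) — repeating every 2. A repeating key of period 2 is used — shifts +2, +3 over and over.
For negative: n+2=p, e+3=h, g+2=i, a+3=d, t+2=v, i+3=l, v+2=x, e+3=h.

phidvlxh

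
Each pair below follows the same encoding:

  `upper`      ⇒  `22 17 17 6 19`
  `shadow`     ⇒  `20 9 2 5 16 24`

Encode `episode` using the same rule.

u is letter #21 and maps to 22: an offset of 1. Each letter is replaced by its alphabet position (a=1..z=26) + 1.
Applying it to episode: e=5→6, p=16→17, i=9→10, s=19→20, o=15→16, d=4→5, e=5→6.

6 17 10 20 16 5 6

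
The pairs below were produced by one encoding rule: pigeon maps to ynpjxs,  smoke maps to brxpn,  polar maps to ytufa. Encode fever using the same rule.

ojeja

Shifts by position in pigeon: pos 0: p→y (+9), pos 1: i→n (+5), pos 2: g→p (+9), pos 3: e→j (+5) — repeating every 2. A repeating key of period 2 is used — shifts +9, +5 over and over.
On fever: f+9=o, e+5=j, v+9=e, e+5=j, r+9=a.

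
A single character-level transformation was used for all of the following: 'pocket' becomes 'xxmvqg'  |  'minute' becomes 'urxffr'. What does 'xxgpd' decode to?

power

In pocket: p→x is +8, o→x is +9, c→m is +10, k→v is +11 — the shift increases by 1 each position. The shift increases by 1 at each position, starting from +8: 8, 9, 10, ….
Decoding xxgpd: x−8=p, x−9=o, g−10=w, p−11=e, d−12=r.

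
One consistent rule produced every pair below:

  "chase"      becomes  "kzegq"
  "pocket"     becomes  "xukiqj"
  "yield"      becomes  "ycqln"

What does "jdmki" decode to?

c(2)→k(10) and h(7)→z(25) fit y≡3x+4 (mod 26); the inverse of 3 mod 26 is 9. Each letter's alphabet position (a=0..z=25) is mapped through 3·x+4 mod 26 — an affine cipher.
Reversing it on jdmki: j(9)→9·(9−4)≡19=t; d(3)→9·(3−4)≡17=r; m(12)→9·(12−4)≡20=u; k(10)→9·(10−4)≡2=c; i(8)→9·(8−4)≡10=k (all mod 26).

truck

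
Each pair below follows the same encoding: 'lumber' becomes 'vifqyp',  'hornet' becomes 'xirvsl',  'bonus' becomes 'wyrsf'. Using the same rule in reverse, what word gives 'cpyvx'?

truly

The output letters match the input read backwards, each shifted +4: lumber reversed is rebmul. Two steps: reverse the string, then apply a Caesar shift of +4.
Decoding cpyvx: shift back: c−4=y, p−4=l, y−4=u, v−4=r, x−4=t → ylurt; then reverse → truly.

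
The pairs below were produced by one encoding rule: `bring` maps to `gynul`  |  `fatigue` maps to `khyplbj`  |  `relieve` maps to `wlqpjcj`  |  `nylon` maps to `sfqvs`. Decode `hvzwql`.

Shifts by position in bring: pos 0: b→g (+5), pos 1: r→y (+7), pos 2: i→n (+5), pos 3: n→u (+7) — repeating every 2. It's a Vigenère-style cipher with numeric key [5,7]: position i shifts by key[i mod 2].
Reversing it on hvzwql: h−5=c, v−7=o, z−5=u, w−7=p, q−5=l, l−7=e.

couple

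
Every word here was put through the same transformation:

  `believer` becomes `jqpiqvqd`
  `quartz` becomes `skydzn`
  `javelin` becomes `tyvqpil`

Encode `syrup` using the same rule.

This is an affine cipher: with a=0,…,z=25, each position x becomes (11x+24) mod 26.
Applying it to syrup: s(18)→11·18+24≡14=o; y(24)→11·24+24≡2=c; r(17)→11·17+24≡3=d; u(20)→11·20+24≡10=k; p(15)→11·15+24≡7=h (all mod 26).

ocdkh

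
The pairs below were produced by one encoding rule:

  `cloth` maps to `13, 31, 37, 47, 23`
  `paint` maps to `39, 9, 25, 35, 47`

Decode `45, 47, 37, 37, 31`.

stool

c(#3)→13 and l(#12)→31: differences scale by 2, so n = 2·pos + 7. With a=1..z=26, the number is 2·pos + 7.
Reversing it on 45, 47, 37, 37, 31: 45→(45−7)÷2=19=s, 47→(47−7)÷2=20=t, 37→(37−7)÷2=15=o, 37→(37−7)÷2=15=o, 31→(31−7)÷2=12=l.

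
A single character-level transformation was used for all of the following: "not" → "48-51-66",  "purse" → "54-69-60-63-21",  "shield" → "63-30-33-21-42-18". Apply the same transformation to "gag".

27-9-27

n(#14)→48 and o(#15)→51: differences scale by 3, so n = 3·pos + 6. The formula is n = 3×(alphabet index, a=1) + 6.
On gag: g=7→27, a=1→9, g=7→27.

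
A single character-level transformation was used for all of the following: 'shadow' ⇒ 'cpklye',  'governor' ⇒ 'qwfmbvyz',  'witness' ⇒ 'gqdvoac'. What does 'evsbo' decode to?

unite

A repeating key of period 2 is used — shifts +10, +8 over and over.
Decoding evsbo: e−10=u, v−8=n, s−10=i, b−8=t, o−10=e.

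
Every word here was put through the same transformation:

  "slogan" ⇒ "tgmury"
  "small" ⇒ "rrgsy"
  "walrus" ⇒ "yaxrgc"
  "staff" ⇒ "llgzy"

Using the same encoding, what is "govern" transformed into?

txkbum

The word is reversed, then every letter is shifted forward by 6.
Applying it to govern: reverse → nrevog; then shift: n+6=t, r+6=x, e+6=k, v+6=b, o+6=u, g+6=m.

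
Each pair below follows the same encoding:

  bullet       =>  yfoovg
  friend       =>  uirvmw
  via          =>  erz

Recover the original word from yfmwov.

Each pair mirrors across the alphabet (b↔y, u↔f, l↔o): positions sum to 25. Letters are reflected about the middle of the alphabet (position → 25−position): Atbash.
Undoing it on yfmwov: y↔b, f↔u, m↔n, w↔d, o↔l, v↔e.

bundle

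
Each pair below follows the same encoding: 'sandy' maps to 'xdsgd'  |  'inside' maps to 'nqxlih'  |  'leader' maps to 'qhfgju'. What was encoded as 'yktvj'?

those

Shifts by position in sandy: pos 0: s→x (+5), pos 1: a→d (+3), pos 2: n→s (+5), pos 3: d→g (+3) — repeating every 2. A repeating key of period 2 is used — shifts +5, +3 over and over.
Reversing it on yktvj: y−5=t, k−3=h, t−5=o, v−3=s, j−5=e.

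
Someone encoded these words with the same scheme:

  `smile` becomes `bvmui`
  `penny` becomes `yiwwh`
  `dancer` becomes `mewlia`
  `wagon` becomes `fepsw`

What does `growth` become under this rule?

The shift depends on letter class: consonant s→b is +9, but vowel i→m is +4. Two shifts are in play — +4 for a/e/i/o/u, +9 for every other letter.
On growth: g(cons)+9=p, r(cons)+9=a, o(vowel)+4=s, w(cons)+9=f, t(cons)+9=c, h(cons)+9=q.

pasfcq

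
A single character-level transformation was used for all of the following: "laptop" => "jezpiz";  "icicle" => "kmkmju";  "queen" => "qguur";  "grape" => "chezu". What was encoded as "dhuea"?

dream

l(11)→j(9) and a(0)→e(4) fit y≡17x+4 (mod 26); the inverse of 17 mod 26 is 23. Each letter's alphabet position (a=0..z=25) is mapped through 17·x+4 mod 26 — an affine cipher.
Decoding dhuea: d(3)→23·(3−4)≡3=d; h(7)→23·(7−4)≡17=r; u(20)→23·(20−4)≡4=e; e(4)→23·(4−4)≡0=a; a(0)→23·(0−4)≡12=m (all mod 26).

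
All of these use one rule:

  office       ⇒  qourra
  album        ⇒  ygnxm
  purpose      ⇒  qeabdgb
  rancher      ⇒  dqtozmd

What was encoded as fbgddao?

corrupt

The output letters match the input read backwards, each shifted +12: office reversed is eciffo. The word is reversed, then every letter is shifted forward by 12.
Undoing it on fbgddao: shift back: f−12=t, b−12=p, g−12=u, d−12=r, d−12=r, a−12=o, o−12=c → tpurroc; then reverse → corrupt.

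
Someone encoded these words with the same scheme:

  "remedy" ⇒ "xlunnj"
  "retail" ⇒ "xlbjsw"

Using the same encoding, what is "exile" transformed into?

kequo

The shift increases by 1 at each position, starting from +6: 6, 7, 8, ….
For exile: e+6=k, x+7=e, i+8=q, l+9=u, e+10=o.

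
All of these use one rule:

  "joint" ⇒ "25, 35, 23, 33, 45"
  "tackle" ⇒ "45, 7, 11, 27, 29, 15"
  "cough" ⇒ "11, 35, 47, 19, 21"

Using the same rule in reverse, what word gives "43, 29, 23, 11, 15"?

slice

j(#10)→25 and o(#15)→35: differences scale by 2, so n = 2·pos + 5. Each letter becomes 2×(its alphabet position, a=1..z=26) + 5.
Reversing it on 43, 29, 23, 11, 15: 43→(43−5)÷2=19=s, 29→(29−5)÷2=12=l, 23→(23−5)÷2=9=i, 11→(11−5)÷2=3=c, 15→(15−5)÷2=5=e.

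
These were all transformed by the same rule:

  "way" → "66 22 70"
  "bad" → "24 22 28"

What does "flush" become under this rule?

32 44 62 58 36

w(#23)→66 and a(#1)→22: differences scale by 2, so n = 2·pos + 20. The formula is n = 2×(alphabet index, a=1) + 20.
For flush: f=6→32, l=12→44, u=21→62, s=19→58, h=8→36.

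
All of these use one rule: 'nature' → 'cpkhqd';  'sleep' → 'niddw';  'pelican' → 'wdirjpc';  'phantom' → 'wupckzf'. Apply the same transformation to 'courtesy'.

jzhqkdnv

n(13)→c(2) and a(0)→p(15) fit y≡23x+15 (mod 26); the inverse of 23 mod 26 is 17. Treating letters as 0–25, the rule is x ↦ 23x + 15 (mod 26).
For courtesy: c(2)→23·2+15≡9=j; o(14)→23·14+15≡25=z; u(20)→23·20+15≡7=h; r(17)→23·17+15≡16=q; t(19)→23·19+15≡10=k; e(4)→23·4+15≡3=d; s(18)→23·18+15≡13=n; y(24)→23·24+15≡21=v (all mod 26).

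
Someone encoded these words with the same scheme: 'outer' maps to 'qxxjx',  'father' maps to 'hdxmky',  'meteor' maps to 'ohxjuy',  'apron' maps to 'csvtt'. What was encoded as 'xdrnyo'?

In outer: o→q is +2, u→x is +3, t→x is +4, e→j is +5 — the shift increases by 1 each position. The shift increases by 1 at each position, starting from +2: 2, 3, 4, ….
Decoding xdrnyo: x−2=v, d−3=a, r−4=n, n−5=i, y−6=s, o−7=h.

vanish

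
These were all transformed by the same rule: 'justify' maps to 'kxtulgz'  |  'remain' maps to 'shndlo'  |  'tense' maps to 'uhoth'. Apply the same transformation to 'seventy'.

thwhouz

The shift depends on letter class: consonant j→k is +1, but vowel u→x is +3. Two shifts are in play — +3 for a/e/i/o/u, +1 for every other letter.
Applying it to seventy: s(cons)+1=t, e(vowel)+3=h, v(cons)+1=w, e(vowel)+3=h, n(cons)+1=o, t(cons)+1=u, y(cons)+1=z.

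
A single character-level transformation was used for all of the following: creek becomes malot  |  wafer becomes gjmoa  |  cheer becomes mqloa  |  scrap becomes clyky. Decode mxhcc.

coast

Shifts by position in creek: pos 0: c→m (+10), pos 1: r→a (+9), pos 2: e→l (+7), pos 3: e→o (+10), pos 4: k→t (+9) — repeating every 3. The shifts repeat in a cycle of length 3: positions 0,1,… shift by +10, +9, +7, then the pattern repeats.
Reversing it on mxhcc: m−10=c, x−9=o, h−7=a, c−10=s, c−9=t.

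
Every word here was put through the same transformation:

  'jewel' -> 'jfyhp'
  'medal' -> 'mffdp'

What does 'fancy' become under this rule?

In jewel: j→j is +0, e→f is +1, w→y is +2, e→h is +3 — the shift increases by 1 each position. Each letter shifts forward by its position index (0, 1, 2, …) — the shift grows by one for each successive letter.
On fancy: f+0=f, a+1=b, n+2=p, c+3=f, y+4=c.

fbpfc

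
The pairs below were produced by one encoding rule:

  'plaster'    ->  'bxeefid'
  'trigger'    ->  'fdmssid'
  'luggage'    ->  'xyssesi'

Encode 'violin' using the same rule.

hmsxmz

The shift depends on letter class: consonant p→b is +12, but vowel a→e is +4. The rule splits by letter class: vowels +4, consonants +12.
For violin: v(cons)+12=h, i(vowel)+4=m, o(vowel)+4=s, l(cons)+12=x, i(vowel)+4=m, n(cons)+12=z.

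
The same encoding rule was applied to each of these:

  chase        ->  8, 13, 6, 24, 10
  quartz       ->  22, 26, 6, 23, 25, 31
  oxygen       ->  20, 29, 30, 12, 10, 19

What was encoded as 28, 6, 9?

wad

c is letter #3 and maps to 8: an offset of 5. The number is (letter's place in the alphabet, a=1) + 5.
Reversing it on 28, 6, 9: 28→(28−5)÷1=23=w, 6→(6−5)÷1=1=a, 9→(9−5)÷1=4=d.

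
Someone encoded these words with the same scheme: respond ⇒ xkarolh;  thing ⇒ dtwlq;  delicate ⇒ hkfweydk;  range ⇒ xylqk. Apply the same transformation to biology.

bwofoqs

r(17)→x(23) and e(4)→k(10) fit y≡3x+24 (mod 26); the inverse of 3 mod 26 is 9. Each letter's alphabet position (a=0..z=25) is mapped through 3·x+24 mod 26 — an affine cipher.
Applying it to biology: b(1)→3·1+24≡1=b; i(8)→3·8+24≡22=w; o(14)→3·14+24≡14=o; l(11)→3·11+24≡5=f; o(14)→3·14+24≡14=o; g(6)→3·6+24≡16=q; y(24)→3·24+24≡18=s (all mod 26).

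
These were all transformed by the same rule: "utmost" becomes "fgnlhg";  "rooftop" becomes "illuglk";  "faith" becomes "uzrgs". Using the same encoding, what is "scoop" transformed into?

Each pair mirrors across the alphabet (u↔f, t↔g, m↔n): positions sum to 25. This is the alphabet-reversal cipher (Atbash): a becomes z, b becomes y, etc.
For scoop: s↔h, c↔x, o↔l, o↔l, p↔k.

hxllk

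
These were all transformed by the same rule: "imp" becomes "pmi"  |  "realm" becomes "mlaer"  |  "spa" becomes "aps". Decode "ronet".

tenor

The output letters match the input read backwards: imp reversed is pmi. The word is simply reversed.
Reversing it on ronet: then reverse → tenor.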